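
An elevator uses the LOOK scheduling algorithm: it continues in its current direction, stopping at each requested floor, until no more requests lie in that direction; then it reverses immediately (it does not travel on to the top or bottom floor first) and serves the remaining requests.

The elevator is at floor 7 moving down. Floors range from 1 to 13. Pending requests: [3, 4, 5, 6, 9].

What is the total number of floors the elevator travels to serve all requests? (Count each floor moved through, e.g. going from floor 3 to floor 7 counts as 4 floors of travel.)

Start at floor 7 moving down, LOOK stop order: [6, 5, 4, 3, 9]
  7 → 6: |6-7| = 1, total = 1
  6 → 5: |5-6| = 1, total = 2
  5 → 4: |4-5| = 1, total = 3
  4 → 3: |3-4| = 1, total = 4
  3 → 9: |9-3| = 6, total = 10

Answer: 10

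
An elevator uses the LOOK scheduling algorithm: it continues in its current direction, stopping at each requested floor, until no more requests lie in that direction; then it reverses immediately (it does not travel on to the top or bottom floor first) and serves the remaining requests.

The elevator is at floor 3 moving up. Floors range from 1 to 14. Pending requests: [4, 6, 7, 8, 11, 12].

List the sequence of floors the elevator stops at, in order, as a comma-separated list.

Answer: 4, 6, 7, 8, 11, 12

Derivation:
Current: 3, moving UP
Serve above first (ascending): [4, 6, 7, 8, 11, 12]
Then reverse, serve below (descending): []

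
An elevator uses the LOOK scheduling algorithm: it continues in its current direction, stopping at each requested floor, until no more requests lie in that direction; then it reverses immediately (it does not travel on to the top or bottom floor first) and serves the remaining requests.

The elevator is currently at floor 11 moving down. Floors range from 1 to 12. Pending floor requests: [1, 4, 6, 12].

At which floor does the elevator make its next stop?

Answer: 6

Derivation:
Current floor: 11, direction: down
Requests above: [12]
Requests below: [1, 4, 6]
Moving down and requests lie below → nearest below is max([1, 4, 6]) = 6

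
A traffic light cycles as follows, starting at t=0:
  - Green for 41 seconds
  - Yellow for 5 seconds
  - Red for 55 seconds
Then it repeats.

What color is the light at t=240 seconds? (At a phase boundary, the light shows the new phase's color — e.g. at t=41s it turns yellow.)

Answer: green

Derivation:
Cycle length = 41 + 5 + 55 = 101s
t = 240, phase_t = 240 mod 101 = 38
38 < 41 (green end) → GREEN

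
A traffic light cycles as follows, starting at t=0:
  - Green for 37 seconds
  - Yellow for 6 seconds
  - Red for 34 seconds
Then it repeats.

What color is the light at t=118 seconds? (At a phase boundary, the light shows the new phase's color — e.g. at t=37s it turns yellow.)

Answer: yellow

Derivation:
Cycle length = 37 + 6 + 34 = 77s
t = 118, phase_t = 118 mod 77 = 41
37 <= 41 < 43 (yellow end) → YELLOW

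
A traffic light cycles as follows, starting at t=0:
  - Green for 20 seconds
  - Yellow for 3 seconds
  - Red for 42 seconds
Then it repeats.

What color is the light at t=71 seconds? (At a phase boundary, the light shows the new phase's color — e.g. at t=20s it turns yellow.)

Answer: green

Derivation:
Cycle length = 20 + 3 + 42 = 65s
t = 71, phase_t = 71 mod 65 = 6
6 < 20 (green end) → GREEN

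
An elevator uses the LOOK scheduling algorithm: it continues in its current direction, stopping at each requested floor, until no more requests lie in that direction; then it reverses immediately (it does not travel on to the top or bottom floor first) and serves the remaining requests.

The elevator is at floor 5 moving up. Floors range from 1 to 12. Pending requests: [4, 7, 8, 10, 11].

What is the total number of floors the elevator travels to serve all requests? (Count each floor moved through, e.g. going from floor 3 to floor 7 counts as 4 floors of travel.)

Answer: 13

Derivation:
Start at floor 5 moving up, LOOK stop order: [7, 8, 10, 11, 4]
  5 → 7: |7-5| = 2, total = 2
  7 → 8: |8-7| = 1, total = 3
  8 → 10: |10-8| = 2, total = 5
  10 → 11: |11-10| = 1, total = 6
  11 → 4: |4-11| = 7, total = 13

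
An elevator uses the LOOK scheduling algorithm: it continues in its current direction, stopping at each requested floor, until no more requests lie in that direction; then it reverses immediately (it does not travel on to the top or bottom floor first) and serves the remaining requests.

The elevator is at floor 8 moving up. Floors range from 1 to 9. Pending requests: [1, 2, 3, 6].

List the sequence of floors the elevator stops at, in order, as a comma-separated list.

Current: 8, moving UP
Serve above first (ascending): []
Then reverse, serve below (descending): [6, 3, 2, 1]

Answer: 6, 3, 2, 1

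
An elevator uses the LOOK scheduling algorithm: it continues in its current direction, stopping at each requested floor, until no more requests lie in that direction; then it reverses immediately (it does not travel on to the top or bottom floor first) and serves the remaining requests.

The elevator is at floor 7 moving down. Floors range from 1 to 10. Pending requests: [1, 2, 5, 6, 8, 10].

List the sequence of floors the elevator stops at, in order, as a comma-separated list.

Current: 7, moving DOWN
Serve below first (descending): [6, 5, 2, 1]
Then reverse, serve above (ascending): [8, 10]

Answer: 6, 5, 2, 1, 8, 10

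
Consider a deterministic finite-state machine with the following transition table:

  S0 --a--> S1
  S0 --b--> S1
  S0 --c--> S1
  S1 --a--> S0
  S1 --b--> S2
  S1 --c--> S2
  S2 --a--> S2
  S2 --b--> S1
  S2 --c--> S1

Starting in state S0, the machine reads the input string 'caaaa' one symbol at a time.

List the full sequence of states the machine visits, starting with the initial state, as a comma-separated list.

Answer: S0, S1, S0, S1, S0, S1

Derivation:
Start: S0
  read 'c': S0 --c--> S1
  read 'a': S1 --a--> S0
  read 'a': S0 --a--> S1
  read 'a': S1 --a--> S0
  read 'a': S0 --a--> S1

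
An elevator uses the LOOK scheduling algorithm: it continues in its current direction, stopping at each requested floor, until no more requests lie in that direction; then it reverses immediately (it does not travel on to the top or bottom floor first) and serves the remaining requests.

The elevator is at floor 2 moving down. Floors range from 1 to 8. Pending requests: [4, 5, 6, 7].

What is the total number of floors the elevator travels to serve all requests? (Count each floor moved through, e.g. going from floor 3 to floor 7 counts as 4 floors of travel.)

Start at floor 2 moving down, LOOK stop order: [4, 5, 6, 7]
  2 → 4: |4-2| = 2, total = 2
  4 → 5: |5-4| = 1, total = 3
  5 → 6: |6-5| = 1, total = 4
  6 → 7: |7-6| = 1, total = 5

Answer: 5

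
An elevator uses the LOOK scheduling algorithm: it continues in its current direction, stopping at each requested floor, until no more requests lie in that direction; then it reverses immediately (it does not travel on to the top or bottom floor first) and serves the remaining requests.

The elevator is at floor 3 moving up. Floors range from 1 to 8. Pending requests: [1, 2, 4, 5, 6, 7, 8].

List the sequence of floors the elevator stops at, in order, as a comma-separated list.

Current: 3, moving UP
Serve above first (ascending): [4, 5, 6, 7, 8]
Then reverse, serve below (descending): [2, 1]

Answer: 4, 5, 6, 7, 8, 2, 1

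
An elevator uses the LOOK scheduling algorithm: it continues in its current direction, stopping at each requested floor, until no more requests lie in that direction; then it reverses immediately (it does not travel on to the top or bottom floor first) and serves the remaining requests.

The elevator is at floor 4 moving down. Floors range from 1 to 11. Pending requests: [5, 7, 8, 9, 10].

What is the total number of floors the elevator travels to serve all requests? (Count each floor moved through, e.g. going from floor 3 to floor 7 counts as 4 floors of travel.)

Start at floor 4 moving down, LOOK stop order: [5, 7, 8, 9, 10]
  4 → 5: |5-4| = 1, total = 1
  5 → 7: |7-5| = 2, total = 3
  7 → 8: |8-7| = 1, total = 4
  8 → 9: |9-8| = 1, total = 5
  9 → 10: |10-9| = 1, total = 6

Answer: 6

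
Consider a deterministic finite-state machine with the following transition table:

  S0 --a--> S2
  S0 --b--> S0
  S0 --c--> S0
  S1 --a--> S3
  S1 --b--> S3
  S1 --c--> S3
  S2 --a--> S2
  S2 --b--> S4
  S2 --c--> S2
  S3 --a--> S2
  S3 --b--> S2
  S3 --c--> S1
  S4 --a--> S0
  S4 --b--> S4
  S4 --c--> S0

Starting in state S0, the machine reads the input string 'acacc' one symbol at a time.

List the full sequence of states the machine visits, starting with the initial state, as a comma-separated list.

Start: S0
  read 'a': S0 --a--> S2
  read 'c': S2 --c--> S2
  read 'a': S2 --a--> S2
  read 'c': S2 --c--> S2
  read 'c': S2 --c--> S2

Answer: S0, S2, S2, S2, S2, S2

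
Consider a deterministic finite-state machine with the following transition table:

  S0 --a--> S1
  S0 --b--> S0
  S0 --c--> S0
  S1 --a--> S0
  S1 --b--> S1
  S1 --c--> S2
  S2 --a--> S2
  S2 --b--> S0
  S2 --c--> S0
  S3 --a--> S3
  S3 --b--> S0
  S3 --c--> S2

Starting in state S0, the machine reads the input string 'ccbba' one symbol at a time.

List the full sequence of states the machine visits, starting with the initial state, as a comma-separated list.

Start: S0
  read 'c': S0 --c--> S0
  read 'c': S0 --c--> S0
  read 'b': S0 --b--> S0
  read 'b': S0 --b--> S0
  read 'a': S0 --a--> S1

Answer: S0, S0, S0, S0, S0, S1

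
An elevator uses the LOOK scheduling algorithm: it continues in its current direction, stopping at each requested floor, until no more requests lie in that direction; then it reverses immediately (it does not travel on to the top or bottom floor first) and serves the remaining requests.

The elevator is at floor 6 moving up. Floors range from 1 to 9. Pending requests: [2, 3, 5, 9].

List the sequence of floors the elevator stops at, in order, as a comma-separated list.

Answer: 9, 5, 3, 2

Derivation:
Current: 6, moving UP
Serve above first (ascending): [9]
Then reverse, serve below (descending): [5, 3, 2]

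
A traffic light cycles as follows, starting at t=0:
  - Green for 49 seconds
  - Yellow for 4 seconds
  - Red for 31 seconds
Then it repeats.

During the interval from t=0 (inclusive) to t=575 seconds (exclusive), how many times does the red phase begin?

Cycle = 49+4+31 = 84s
red phase starts at t = k*84 + 53 for k=0,1,2,...
Need k*84+53 < 575 → k < 6.214
k ∈ {0, ..., 6} → 7 starts

Answer: 7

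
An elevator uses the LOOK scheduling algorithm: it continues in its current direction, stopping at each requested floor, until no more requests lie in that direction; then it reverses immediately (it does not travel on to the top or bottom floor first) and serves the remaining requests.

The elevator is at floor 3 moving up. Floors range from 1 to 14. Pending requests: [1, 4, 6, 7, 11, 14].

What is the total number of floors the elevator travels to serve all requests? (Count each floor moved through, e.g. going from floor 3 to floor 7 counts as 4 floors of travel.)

Answer: 24

Derivation:
Start at floor 3 moving up, LOOK stop order: [4, 6, 7, 11, 14, 1]
  3 → 4: |4-3| = 1, total = 1
  4 → 6: |6-4| = 2, total = 3
  6 → 7: |7-6| = 1, total = 4
  7 → 11: |11-7| = 4, total = 8
  11 → 14: |14-11| = 3, total = 11
  14 → 1: |1-14| = 13, total = 24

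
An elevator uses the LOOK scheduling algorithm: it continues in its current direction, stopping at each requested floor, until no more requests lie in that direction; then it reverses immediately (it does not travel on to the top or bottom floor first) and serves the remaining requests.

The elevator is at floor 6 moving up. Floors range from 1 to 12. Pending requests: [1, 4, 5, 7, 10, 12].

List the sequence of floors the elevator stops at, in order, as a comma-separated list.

Answer: 7, 10, 12, 5, 4, 1

Derivation:
Current: 6, moving UP
Serve above first (ascending): [7, 10, 12]
Then reverse, serve below (descending): [5, 4, 1]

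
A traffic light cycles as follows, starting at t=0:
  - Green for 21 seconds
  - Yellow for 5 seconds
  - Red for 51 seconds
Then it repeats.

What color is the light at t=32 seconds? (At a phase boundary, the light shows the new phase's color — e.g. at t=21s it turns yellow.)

Answer: red

Derivation:
Cycle length = 21 + 5 + 51 = 77s
t = 32, phase_t = 32 mod 77 = 32
32 >= 26 → RED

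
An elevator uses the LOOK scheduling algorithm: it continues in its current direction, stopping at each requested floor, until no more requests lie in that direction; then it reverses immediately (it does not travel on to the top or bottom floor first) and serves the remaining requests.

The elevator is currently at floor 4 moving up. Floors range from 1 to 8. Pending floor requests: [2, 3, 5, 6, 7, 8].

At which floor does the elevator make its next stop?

Current floor: 4, direction: up
Requests above: [5, 6, 7, 8]
Requests below: [2, 3]
Moving up and requests lie above → nearest above is min([5, 6, 7, 8]) = 5

Answer: 5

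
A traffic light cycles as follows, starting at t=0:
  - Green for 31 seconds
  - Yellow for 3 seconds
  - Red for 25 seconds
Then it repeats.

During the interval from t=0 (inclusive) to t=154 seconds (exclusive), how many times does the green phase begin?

Cycle = 31+3+25 = 59s
green phase starts at t = k*59 + 0 for k=0,1,2,...
Need k*59+0 < 154 → k < 2.610
k ∈ {0, ..., 2} → 3 starts

Answer: 3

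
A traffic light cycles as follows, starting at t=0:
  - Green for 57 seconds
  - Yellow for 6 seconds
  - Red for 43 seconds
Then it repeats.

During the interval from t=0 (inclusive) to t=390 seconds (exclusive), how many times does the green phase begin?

Cycle = 57+6+43 = 106s
green phase starts at t = k*106 + 0 for k=0,1,2,...
Need k*106+0 < 390 → k < 3.679
k ∈ {0, ..., 3} → 4 starts

Answer: 4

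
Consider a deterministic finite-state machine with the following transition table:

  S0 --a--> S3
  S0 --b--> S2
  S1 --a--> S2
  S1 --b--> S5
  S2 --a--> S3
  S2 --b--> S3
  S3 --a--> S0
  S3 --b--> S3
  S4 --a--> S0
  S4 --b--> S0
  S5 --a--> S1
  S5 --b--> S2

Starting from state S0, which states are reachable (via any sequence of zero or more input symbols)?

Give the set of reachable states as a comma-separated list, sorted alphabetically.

Answer: S0, S2, S3

Derivation:
BFS from S0:
  visit S0: S0--a-->S3 (new), S0--b-->S2 (new)
  visit S3: S3--a-->S0 (seen), S3--b-->S3 (seen)
  visit S2: S2--a-->S3 (seen), S2--b-->S3 (seen)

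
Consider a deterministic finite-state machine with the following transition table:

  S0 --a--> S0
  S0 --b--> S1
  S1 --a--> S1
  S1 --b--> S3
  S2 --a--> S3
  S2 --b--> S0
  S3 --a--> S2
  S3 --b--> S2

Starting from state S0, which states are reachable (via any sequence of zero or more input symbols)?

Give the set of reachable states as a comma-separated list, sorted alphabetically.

BFS from S0:
  visit S0: S0--a-->S0 (seen), S0--b-->S1 (new)
  visit S1: S1--a-->S1 (seen), S1--b-->S3 (new)
  visit S3: S3--a-->S2 (new), S3--b-->S2 (seen)
  visit S2: S2--a-->S3 (seen), S2--b-->S0 (seen)

Answer: S0, S1, S2, S3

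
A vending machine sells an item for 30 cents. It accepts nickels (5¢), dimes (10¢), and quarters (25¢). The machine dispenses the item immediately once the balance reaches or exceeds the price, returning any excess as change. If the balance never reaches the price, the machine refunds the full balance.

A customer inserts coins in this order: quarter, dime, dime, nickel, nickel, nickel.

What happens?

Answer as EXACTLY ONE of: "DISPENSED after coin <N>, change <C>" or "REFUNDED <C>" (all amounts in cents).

Answer: DISPENSED after coin 2, change 5

Derivation:
Price: 30¢
Coin 1 (quarter, 25¢): balance = 25¢
Coin 2 (dime, 10¢): balance = 35¢
  → balance >= price → DISPENSE, change = 35 - 30 = 5¢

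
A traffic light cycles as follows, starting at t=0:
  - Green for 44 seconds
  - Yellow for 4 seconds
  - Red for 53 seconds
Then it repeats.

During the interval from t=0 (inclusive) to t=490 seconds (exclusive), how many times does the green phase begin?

Answer: 5

Derivation:
Cycle = 44+4+53 = 101s
green phase starts at t = k*101 + 0 for k=0,1,2,...
Need k*101+0 < 490 → k < 4.851
k ∈ {0, ..., 4} → 5 starts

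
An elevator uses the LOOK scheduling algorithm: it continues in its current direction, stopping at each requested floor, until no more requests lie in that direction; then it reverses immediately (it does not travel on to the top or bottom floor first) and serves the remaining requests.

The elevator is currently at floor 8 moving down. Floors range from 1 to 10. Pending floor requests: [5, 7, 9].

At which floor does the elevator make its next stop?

Current floor: 8, direction: down
Requests above: [9]
Requests below: [5, 7]
Moving down and requests lie below → nearest below is max([5, 7]) = 7

Answer: 7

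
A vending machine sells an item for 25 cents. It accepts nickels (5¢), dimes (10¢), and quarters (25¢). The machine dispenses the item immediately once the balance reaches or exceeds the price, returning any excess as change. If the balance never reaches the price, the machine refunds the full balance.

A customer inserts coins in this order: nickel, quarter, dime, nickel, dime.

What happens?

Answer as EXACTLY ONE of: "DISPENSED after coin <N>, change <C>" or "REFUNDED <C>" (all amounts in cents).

Answer: DISPENSED after coin 2, change 5

Derivation:
Price: 25¢
Coin 1 (nickel, 5¢): balance = 5¢
Coin 2 (quarter, 25¢): balance = 30¢
  → balance >= price → DISPENSE, change = 30 - 25 = 5¢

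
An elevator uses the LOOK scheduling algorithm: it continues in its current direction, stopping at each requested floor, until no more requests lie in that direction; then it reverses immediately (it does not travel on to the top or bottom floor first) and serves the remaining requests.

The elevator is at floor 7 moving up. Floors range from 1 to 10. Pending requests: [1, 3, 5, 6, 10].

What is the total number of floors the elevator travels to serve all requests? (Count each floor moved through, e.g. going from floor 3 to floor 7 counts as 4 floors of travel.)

Answer: 12

Derivation:
Start at floor 7 moving up, LOOK stop order: [10, 6, 5, 3, 1]
  7 → 10: |10-7| = 3, total = 3
  10 → 6: |6-10| = 4, total = 7
  6 → 5: |5-6| = 1, total = 8
  5 → 3: |3-5| = 2, total = 10
  3 → 1: |1-3| = 2, total = 12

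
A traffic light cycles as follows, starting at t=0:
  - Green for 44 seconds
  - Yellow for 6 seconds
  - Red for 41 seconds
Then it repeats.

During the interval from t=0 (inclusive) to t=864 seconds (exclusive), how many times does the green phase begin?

Cycle = 44+6+41 = 91s
green phase starts at t = k*91 + 0 for k=0,1,2,...
Need k*91+0 < 864 → k < 9.495
k ∈ {0, ..., 9} → 10 starts

Answer: 10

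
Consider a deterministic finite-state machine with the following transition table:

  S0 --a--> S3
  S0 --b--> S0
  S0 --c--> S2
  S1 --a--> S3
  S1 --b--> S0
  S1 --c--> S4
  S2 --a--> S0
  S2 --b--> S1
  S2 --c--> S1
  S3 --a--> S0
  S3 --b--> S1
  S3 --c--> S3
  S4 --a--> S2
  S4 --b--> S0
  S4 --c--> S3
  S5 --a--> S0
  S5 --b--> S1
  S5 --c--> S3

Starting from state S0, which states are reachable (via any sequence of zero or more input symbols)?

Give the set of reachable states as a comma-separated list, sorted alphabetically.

Answer: S0, S1, S2, S3, S4

Derivation:
BFS from S0:
  visit S0: S0--a-->S3 (new), S0--b-->S0 (seen), S0--c-->S2 (new)
  visit S3: S3--a-->S0 (seen), S3--b-->S1 (new), S3--c-->S3 (seen)
  visit S2: S2--a-->S0 (seen), S2--b-->S1 (seen), S2--c-->S1 (seen)
  visit S1: S1--a-->S3 (seen), S1--b-->S0 (seen), S1--c-->S4 (new)
  visit S4: S4--a-->S2 (seen), S4--b-->S0 (seen), S4--c-->S3 (seen)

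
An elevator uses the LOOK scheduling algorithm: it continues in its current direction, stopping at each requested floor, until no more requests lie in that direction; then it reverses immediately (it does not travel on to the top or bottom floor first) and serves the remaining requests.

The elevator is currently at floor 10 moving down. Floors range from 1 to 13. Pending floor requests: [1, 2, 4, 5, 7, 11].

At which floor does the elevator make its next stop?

Answer: 7

Derivation:
Current floor: 10, direction: down
Requests above: [11]
Requests below: [1, 2, 4, 5, 7]
Moving down and requests lie below → nearest below is max([1, 2, 4, 5, 7]) = 7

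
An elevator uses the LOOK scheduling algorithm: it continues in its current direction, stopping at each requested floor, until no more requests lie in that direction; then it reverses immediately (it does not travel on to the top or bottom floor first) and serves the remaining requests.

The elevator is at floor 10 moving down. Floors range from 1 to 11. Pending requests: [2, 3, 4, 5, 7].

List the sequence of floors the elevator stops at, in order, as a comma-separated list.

Answer: 7, 5, 4, 3, 2

Derivation:
Current: 10, moving DOWN
Serve below first (descending): [7, 5, 4, 3, 2]
Then reverse, serve above (ascending): []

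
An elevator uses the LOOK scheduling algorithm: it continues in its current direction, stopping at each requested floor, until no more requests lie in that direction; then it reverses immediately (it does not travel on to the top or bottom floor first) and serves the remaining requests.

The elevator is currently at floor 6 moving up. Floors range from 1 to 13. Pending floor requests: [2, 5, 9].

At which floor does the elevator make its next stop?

Current floor: 6, direction: up
Requests above: [9]
Requests below: [2, 5]
Moving up and requests lie above → nearest above is min([9]) = 9

Answer: 9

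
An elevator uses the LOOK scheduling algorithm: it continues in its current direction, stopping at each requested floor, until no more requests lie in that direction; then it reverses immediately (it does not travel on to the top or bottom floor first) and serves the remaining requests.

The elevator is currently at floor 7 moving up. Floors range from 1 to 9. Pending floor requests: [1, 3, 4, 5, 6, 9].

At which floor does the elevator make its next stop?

Current floor: 7, direction: up
Requests above: [9]
Requests below: [1, 3, 4, 5, 6]
Moving up and requests lie above → nearest above is min([9]) = 9

Answer: 9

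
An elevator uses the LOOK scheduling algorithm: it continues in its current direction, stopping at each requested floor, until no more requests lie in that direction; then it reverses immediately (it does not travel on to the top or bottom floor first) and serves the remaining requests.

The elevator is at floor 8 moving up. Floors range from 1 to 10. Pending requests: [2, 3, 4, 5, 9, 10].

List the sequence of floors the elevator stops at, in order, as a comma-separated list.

Current: 8, moving UP
Serve above first (ascending): [9, 10]
Then reverse, serve below (descending): [5, 4, 3, 2]

Answer: 9, 10, 5, 4, 3, 2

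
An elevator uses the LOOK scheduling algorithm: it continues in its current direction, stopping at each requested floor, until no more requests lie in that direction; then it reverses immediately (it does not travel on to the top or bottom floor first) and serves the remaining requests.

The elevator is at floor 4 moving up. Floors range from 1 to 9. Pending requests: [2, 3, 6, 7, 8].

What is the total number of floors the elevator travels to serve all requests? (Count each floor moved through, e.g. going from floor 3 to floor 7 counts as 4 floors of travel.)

Start at floor 4 moving up, LOOK stop order: [6, 7, 8, 3, 2]
  4 → 6: |6-4| = 2, total = 2
  6 → 7: |7-6| = 1, total = 3
  7 → 8: |8-7| = 1, total = 4
  8 → 3: |3-8| = 5, total = 9
  3 → 2: |2-3| = 1, total = 10

Answer: 10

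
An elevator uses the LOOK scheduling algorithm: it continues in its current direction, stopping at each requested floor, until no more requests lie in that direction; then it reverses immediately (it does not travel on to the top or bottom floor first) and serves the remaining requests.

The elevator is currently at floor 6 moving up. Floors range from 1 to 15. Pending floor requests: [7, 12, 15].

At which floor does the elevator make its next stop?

Current floor: 6, direction: up
Requests above: [7, 12, 15]
Requests below: []
Moving up and requests lie above → nearest above is min([7, 12, 15]) = 7

Answer: 7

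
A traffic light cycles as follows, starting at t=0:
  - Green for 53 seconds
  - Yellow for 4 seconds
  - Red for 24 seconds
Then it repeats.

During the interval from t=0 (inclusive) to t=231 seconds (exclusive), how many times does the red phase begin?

Answer: 3

Derivation:
Cycle = 53+4+24 = 81s
red phase starts at t = k*81 + 57 for k=0,1,2,...
Need k*81+57 < 231 → k < 2.148
k ∈ {0, ..., 2} → 3 starts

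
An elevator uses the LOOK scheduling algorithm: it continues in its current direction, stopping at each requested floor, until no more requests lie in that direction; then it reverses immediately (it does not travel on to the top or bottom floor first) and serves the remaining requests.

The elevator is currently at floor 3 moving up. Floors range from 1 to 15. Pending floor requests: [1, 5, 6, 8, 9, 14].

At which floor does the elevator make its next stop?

Answer: 5

Derivation:
Current floor: 3, direction: up
Requests above: [5, 6, 8, 9, 14]
Requests below: [1]
Moving up and requests lie above → nearest above is min([5, 6, 8, 9, 14]) = 5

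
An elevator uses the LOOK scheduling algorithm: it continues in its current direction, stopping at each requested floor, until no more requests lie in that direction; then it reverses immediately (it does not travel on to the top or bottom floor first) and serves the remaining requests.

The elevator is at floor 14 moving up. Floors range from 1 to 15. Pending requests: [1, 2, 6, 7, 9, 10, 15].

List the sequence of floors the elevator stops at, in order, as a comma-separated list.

Answer: 15, 10, 9, 7, 6, 2, 1

Derivation:
Current: 14, moving UP
Serve above first (ascending): [15]
Then reverse, serve below (descending): [10, 9, 7, 6, 2, 1]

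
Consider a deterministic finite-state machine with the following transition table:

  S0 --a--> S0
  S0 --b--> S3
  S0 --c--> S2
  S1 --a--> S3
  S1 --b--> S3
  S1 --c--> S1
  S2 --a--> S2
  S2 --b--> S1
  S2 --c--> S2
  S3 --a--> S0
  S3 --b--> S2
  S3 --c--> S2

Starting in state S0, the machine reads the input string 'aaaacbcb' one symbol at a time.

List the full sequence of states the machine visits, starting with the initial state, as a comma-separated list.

Answer: S0, S0, S0, S0, S0, S2, S1, S1, S3

Derivation:
Start: S0
  read 'a': S0 --a--> S0
  read 'a': S0 --a--> S0
  read 'a': S0 --a--> S0
  read 'a': S0 --a--> S0
  read 'c': S0 --c--> S2
  read 'b': S2 --b--> S1
  read 'c': S1 --c--> S1
  read 'b': S1 --b--> S3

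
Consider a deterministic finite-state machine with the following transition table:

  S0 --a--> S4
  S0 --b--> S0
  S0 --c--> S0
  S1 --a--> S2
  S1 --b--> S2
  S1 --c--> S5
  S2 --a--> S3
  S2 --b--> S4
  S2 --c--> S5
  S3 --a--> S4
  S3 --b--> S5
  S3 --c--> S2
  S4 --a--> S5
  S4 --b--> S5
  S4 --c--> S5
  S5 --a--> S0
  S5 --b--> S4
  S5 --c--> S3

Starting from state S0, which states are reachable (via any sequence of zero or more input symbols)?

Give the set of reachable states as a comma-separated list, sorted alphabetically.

BFS from S0:
  visit S0: S0--a-->S4 (new), S0--b-->S0 (seen), S0--c-->S0 (seen)
  visit S4: S4--a-->S5 (new), S4--b-->S5 (seen), S4--c-->S5 (seen)
  visit S5: S5--a-->S0 (seen), S5--b-->S4 (seen), S5--c-->S3 (new)
  visit S3: S3--a-->S4 (seen), S3--b-->S5 (seen), S3--c-->S2 (new)
  visit S2: S2--a-->S3 (seen), S2--b-->S4 (seen), S2--c-->S5 (seen)

Answer: S0, S2, S3, S4, S5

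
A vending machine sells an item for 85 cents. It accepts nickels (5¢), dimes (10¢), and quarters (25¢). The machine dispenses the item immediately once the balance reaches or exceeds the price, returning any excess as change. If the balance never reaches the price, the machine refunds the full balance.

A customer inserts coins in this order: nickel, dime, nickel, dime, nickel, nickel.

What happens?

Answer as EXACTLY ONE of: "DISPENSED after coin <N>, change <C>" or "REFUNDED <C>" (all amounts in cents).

Price: 85¢
Coin 1 (nickel, 5¢): balance = 5¢
Coin 2 (dime, 10¢): balance = 15¢
Coin 3 (nickel, 5¢): balance = 20¢
Coin 4 (dime, 10¢): balance = 30¢
Coin 5 (nickel, 5¢): balance = 35¢
Coin 6 (nickel, 5¢): balance = 40¢
All coins inserted, balance 40¢ < price 85¢ → REFUND 40¢

Answer: REFUNDED 40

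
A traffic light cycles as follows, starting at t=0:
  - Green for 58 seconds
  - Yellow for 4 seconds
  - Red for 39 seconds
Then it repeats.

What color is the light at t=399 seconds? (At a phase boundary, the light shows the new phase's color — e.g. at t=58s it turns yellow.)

Cycle length = 58 + 4 + 39 = 101s
t = 399, phase_t = 399 mod 101 = 96
96 >= 62 → RED

Answer: red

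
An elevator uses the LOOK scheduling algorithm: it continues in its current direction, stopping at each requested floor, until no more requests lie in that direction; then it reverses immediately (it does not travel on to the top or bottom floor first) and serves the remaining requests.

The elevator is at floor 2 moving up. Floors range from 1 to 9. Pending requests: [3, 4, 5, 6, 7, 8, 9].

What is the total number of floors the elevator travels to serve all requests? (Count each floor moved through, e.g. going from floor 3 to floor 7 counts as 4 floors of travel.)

Answer: 7

Derivation:
Start at floor 2 moving up, LOOK stop order: [3, 4, 5, 6, 7, 8, 9]
  2 → 3: |3-2| = 1, total = 1
  3 → 4: |4-3| = 1, total = 2
  4 → 5: |5-4| = 1, total = 3
  5 → 6: |6-5| = 1, total = 4
  6 → 7: |7-6| = 1, total = 5
  7 → 8: |8-7| = 1, total = 6
  8 → 9: |9-8| = 1, total = 7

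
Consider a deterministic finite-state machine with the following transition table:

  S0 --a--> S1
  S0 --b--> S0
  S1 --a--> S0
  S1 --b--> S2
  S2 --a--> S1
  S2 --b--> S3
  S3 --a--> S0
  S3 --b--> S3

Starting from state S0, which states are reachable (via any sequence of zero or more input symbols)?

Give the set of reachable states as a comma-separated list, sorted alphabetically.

Answer: S0, S1, S2, S3

Derivation:
BFS from S0:
  visit S0: S0--a-->S1 (new), S0--b-->S0 (seen)
  visit S1: S1--a-->S0 (seen), S1--b-->S2 (new)
  visit S2: S2--a-->S1 (seen), S2--b-->S3 (new)
  visit S3: S3--a-->S0 (seen), S3--b-->S3 (seen)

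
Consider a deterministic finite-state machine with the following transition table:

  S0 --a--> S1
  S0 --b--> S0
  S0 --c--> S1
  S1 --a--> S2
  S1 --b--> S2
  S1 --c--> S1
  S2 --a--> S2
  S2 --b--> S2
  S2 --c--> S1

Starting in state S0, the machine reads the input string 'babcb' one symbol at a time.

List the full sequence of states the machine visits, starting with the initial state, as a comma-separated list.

Answer: S0, S0, S1, S2, S1, S2

Derivation:
Start: S0
  read 'b': S0 --b--> S0
  read 'a': S0 --a--> S1
  read 'b': S1 --b--> S2
  read 'c': S2 --c--> S1
  read 'b': S1 --b--> S2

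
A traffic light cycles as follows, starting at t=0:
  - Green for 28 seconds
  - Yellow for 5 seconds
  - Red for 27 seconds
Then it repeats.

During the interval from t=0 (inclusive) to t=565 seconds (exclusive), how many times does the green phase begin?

Cycle = 28+5+27 = 60s
green phase starts at t = k*60 + 0 for k=0,1,2,...
Need k*60+0 < 565 → k < 9.417
k ∈ {0, ..., 9} → 10 starts

Answer: 10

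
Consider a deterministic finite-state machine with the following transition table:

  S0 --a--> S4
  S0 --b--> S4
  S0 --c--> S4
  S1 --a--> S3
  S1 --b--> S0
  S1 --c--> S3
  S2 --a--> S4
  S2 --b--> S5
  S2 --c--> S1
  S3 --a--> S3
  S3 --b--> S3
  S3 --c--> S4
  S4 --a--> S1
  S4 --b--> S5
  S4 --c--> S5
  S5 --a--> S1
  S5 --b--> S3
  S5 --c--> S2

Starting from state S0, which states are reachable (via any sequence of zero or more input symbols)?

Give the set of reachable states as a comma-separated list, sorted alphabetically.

Answer: S0, S1, S2, S3, S4, S5

Derivation:
BFS from S0:
  visit S0: S0--a-->S4 (new), S0--b-->S4 (seen), S0--c-->S4 (seen)
  visit S4: S4--a-->S1 (new), S4--b-->S5 (new), S4--c-->S5 (seen)
  visit S1: S1--a-->S3 (new), S1--b-->S0 (seen), S1--c-->S3 (seen)
  visit S5: S5--a-->S1 (seen), S5--b-->S3 (seen), S5--c-->S2 (new)
  visit S3: S3--a-->S3 (seen), S3--b-->S3 (seen), S3--c-->S4 (seen)
  visit S2: S2--a-->S4 (seen), S2--b-->S5 (seen), S2--c-->S1 (seen)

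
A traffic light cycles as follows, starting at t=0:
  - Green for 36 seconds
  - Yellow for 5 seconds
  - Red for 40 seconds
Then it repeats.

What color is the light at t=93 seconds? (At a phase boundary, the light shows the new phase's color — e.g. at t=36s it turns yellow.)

Cycle length = 36 + 5 + 40 = 81s
t = 93, phase_t = 93 mod 81 = 12
12 < 36 (green end) → GREEN

Answer: green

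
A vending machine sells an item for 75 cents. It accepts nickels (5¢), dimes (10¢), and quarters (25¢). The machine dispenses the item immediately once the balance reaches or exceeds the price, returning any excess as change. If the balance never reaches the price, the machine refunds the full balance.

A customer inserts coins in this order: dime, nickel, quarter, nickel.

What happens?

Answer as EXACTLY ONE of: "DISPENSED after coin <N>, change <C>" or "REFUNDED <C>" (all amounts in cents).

Answer: REFUNDED 45

Derivation:
Price: 75¢
Coin 1 (dime, 10¢): balance = 10¢
Coin 2 (nickel, 5¢): balance = 15¢
Coin 3 (quarter, 25¢): balance = 40¢
Coin 4 (nickel, 5¢): balance = 45¢
All coins inserted, balance 45¢ < price 75¢ → REFUND 45¢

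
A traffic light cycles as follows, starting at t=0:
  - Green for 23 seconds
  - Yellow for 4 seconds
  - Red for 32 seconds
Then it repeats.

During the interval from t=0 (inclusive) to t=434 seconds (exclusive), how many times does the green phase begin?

Answer: 8

Derivation:
Cycle = 23+4+32 = 59s
green phase starts at t = k*59 + 0 for k=0,1,2,...
Need k*59+0 < 434 → k < 7.356
k ∈ {0, ..., 7} → 8 starts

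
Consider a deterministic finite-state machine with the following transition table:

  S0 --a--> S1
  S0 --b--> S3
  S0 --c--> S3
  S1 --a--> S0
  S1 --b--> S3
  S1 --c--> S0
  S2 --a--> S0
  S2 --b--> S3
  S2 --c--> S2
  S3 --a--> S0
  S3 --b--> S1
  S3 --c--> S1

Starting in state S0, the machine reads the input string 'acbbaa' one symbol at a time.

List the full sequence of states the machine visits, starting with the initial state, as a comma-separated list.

Start: S0
  read 'a': S0 --a--> S1
  read 'c': S1 --c--> S0
  read 'b': S0 --b--> S3
  read 'b': S3 --b--> S1
  read 'a': S1 --a--> S0
  read 'a': S0 --a--> S1

Answer: S0, S1, S0, S3, S1, S0, S1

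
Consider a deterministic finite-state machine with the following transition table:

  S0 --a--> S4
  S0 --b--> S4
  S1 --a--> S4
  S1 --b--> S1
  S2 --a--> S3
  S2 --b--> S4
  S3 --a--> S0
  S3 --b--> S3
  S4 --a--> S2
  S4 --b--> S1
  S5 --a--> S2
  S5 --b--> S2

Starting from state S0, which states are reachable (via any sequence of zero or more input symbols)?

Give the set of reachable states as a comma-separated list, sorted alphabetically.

Answer: S0, S1, S2, S3, S4

Derivation:
BFS from S0:
  visit S0: S0--a-->S4 (new), S0--b-->S4 (seen)
  visit S4: S4--a-->S2 (new), S4--b-->S1 (new)
  visit S2: S2--a-->S3 (new), S2--b-->S4 (seen)
  visit S1: S1--a-->S4 (seen), S1--b-->S1 (seen)
  visit S3: S3--a-->S0 (seen), S3--b-->S3 (seen)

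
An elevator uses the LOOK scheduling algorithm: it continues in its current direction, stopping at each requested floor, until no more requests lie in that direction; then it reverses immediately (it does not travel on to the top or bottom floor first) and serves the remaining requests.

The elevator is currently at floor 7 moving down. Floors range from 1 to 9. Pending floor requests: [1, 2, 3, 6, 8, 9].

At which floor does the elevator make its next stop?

Answer: 6

Derivation:
Current floor: 7, direction: down
Requests above: [8, 9]
Requests below: [1, 2, 3, 6]
Moving down and requests lie below → nearest below is max([1, 2, 3, 6]) = 6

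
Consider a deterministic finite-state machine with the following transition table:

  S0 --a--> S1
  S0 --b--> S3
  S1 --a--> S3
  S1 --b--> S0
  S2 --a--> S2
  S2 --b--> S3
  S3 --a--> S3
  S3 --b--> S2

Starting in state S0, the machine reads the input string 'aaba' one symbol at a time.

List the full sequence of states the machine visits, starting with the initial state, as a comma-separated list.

Start: S0
  read 'a': S0 --a--> S1
  read 'a': S1 --a--> S3
  read 'b': S3 --b--> S2
  read 'a': S2 --a--> S2

Answer: S0, S1, S3, S2, S2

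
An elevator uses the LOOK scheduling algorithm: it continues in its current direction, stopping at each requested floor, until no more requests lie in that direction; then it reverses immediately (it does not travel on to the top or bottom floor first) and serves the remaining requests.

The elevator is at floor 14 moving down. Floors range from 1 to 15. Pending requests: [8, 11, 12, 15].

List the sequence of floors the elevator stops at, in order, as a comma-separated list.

Current: 14, moving DOWN
Serve below first (descending): [12, 11, 8]
Then reverse, serve above (ascending): [15]

Answer: 12, 11, 8, 15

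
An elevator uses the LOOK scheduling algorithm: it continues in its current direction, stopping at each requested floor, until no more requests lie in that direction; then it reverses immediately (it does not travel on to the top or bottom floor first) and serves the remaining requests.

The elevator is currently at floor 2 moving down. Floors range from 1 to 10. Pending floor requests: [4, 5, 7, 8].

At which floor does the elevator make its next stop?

Answer: 4

Derivation:
Current floor: 2, direction: down
Requests above: [4, 5, 7, 8]
Requests below: []
Moving down but no requests below → reverse; nearest above is min([4, 5, 7, 8]) = 4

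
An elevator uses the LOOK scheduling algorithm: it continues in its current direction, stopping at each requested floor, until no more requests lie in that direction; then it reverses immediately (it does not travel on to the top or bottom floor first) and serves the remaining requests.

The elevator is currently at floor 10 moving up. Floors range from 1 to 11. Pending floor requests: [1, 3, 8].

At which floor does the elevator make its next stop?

Current floor: 10, direction: up
Requests above: []
Requests below: [1, 3, 8]
Moving up but no requests above → reverse; nearest below is max([1, 3, 8]) = 8

Answer: 8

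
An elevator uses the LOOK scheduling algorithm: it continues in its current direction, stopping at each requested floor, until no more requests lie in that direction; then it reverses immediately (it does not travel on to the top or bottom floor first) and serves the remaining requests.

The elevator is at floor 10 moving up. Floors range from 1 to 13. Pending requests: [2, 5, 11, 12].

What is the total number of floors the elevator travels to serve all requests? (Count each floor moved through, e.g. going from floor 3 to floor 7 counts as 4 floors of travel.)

Answer: 12

Derivation:
Start at floor 10 moving up, LOOK stop order: [11, 12, 5, 2]
  10 → 11: |11-10| = 1, total = 1
  11 → 12: |12-11| = 1, total = 2
  12 → 5: |5-12| = 7, total = 9
  5 → 2: |2-5| = 3, total = 12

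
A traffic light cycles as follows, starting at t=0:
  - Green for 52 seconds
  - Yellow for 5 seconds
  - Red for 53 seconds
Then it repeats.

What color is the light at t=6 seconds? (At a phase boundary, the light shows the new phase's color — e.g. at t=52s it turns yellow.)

Cycle length = 52 + 5 + 53 = 110s
t = 6, phase_t = 6 mod 110 = 6
6 < 52 (green end) → GREEN

Answer: green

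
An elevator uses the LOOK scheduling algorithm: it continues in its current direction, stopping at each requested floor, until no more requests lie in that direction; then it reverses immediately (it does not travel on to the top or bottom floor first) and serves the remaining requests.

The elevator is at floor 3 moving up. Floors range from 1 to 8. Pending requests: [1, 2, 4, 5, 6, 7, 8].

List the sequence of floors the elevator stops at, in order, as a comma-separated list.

Current: 3, moving UP
Serve above first (ascending): [4, 5, 6, 7, 8]
Then reverse, serve below (descending): [2, 1]

Answer: 4, 5, 6, 7, 8, 2, 1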